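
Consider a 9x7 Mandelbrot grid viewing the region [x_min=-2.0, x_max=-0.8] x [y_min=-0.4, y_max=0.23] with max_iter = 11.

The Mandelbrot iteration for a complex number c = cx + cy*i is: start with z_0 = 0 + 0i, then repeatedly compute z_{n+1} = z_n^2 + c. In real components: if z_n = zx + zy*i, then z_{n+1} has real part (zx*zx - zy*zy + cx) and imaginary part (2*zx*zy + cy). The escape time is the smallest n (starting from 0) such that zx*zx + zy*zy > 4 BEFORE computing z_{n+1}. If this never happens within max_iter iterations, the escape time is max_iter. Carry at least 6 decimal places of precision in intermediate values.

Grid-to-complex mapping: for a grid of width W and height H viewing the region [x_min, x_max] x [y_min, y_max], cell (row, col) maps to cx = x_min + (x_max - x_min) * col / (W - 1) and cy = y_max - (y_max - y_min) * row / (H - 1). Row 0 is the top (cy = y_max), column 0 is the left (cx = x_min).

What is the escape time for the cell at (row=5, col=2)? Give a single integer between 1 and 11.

z_0 = 0 + 0i, c = -1.7000 + -0.2950i
Iter 1: z = -1.7000 + -0.2950i, |z|^2 = 2.9770
Iter 2: z = 1.1030 + 0.7080i, |z|^2 = 1.7178
Iter 3: z = -0.9847 + 1.2668i, |z|^2 = 2.5745
Iter 4: z = -2.3352 + -2.7899i, |z|^2 = 13.2364
Escaped at iteration 4

Answer: 4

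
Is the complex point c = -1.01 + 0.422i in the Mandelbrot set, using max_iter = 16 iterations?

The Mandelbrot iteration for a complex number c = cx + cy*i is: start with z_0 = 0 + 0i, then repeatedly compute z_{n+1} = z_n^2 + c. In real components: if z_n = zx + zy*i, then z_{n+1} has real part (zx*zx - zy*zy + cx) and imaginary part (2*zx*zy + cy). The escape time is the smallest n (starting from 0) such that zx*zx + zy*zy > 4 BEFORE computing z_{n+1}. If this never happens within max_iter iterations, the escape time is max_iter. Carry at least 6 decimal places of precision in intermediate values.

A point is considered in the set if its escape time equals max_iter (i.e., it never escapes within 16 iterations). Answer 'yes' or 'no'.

z_0 = 0 + 0i, c = -1.0100 + 0.4220i
Iter 1: z = -1.0100 + 0.4220i, |z|^2 = 1.1982
Iter 2: z = -0.1680 + -0.4304i, |z|^2 = 0.2135
Iter 3: z = -1.1671 + 0.5666i, |z|^2 = 1.6831
Iter 4: z = 0.0310 + -0.9005i, |z|^2 = 0.8119
Iter 5: z = -1.8200 + 0.3662i, |z|^2 = 3.4466
Iter 6: z = 2.1684 + -0.9110i, |z|^2 = 5.5318
Escaped at iteration 6

Answer: no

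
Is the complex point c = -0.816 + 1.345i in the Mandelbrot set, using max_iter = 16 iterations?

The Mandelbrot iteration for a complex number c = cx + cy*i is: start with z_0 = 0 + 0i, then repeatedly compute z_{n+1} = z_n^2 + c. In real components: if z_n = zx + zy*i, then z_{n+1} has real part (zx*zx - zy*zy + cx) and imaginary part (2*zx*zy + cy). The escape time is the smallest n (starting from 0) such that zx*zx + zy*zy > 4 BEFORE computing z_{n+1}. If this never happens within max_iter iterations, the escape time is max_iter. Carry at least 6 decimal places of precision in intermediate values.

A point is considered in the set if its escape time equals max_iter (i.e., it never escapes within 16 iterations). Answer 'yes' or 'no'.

z_0 = 0 + 0i, c = -0.8160 + 1.3450i
Iter 1: z = -0.8160 + 1.3450i, |z|^2 = 2.4749
Iter 2: z = -1.9592 + -0.8500i, |z|^2 = 4.5609
Escaped at iteration 2

Answer: no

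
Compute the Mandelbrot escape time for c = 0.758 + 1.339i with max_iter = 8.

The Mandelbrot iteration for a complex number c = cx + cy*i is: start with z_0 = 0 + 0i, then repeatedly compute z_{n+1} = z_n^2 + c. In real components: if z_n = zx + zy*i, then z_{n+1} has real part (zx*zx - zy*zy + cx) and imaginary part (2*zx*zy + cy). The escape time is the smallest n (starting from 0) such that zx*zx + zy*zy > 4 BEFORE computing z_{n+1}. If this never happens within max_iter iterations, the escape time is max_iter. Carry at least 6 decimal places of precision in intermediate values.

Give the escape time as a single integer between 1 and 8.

Answer: 2

Derivation:
z_0 = 0 + 0i, c = 0.7580 + 1.3390i
Iter 1: z = 0.7580 + 1.3390i, |z|^2 = 2.3675
Iter 2: z = -0.4604 + 3.3689i, |z|^2 = 11.5616
Escaped at iteration 2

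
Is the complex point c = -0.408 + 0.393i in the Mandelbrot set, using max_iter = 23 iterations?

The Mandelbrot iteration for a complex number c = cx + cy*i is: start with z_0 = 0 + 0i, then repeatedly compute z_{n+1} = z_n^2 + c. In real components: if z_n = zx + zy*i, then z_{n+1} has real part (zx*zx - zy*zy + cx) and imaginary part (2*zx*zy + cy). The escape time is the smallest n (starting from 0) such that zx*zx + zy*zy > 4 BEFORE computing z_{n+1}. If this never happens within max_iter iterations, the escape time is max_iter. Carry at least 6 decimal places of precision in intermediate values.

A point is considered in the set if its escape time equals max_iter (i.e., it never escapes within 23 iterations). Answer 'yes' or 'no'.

Answer: yes

Derivation:
z_0 = 0 + 0i, c = -0.4080 + 0.3930i
Iter 1: z = -0.4080 + 0.3930i, |z|^2 = 0.3209
Iter 2: z = -0.3960 + 0.0723i, |z|^2 = 0.1620
Iter 3: z = -0.2564 + 0.3357i, |z|^2 = 0.1785
Iter 4: z = -0.4550 + 0.2208i, |z|^2 = 0.2558
Iter 5: z = -0.2498 + 0.1921i, |z|^2 = 0.0993
Iter 6: z = -0.3825 + 0.2971i, |z|^2 = 0.2346
Iter 7: z = -0.3499 + 0.1658i, |z|^2 = 0.1499
Iter 8: z = -0.3130 + 0.2770i, |z|^2 = 0.1747
Iter 9: z = -0.3867 + 0.2196i, |z|^2 = 0.1978
Iter 10: z = -0.3066 + 0.2232i, |z|^2 = 0.1438
Iter 11: z = -0.3638 + 0.2561i, |z|^2 = 0.1979
Iter 12: z = -0.3413 + 0.2066i, |z|^2 = 0.1592
Iter 13: z = -0.3342 + 0.2519i, |z|^2 = 0.1752
Iter 14: z = -0.3598 + 0.2246i, |z|^2 = 0.1799
Iter 15: z = -0.3290 + 0.2314i, |z|^2 = 0.1618
Iter 16: z = -0.3533 + 0.2407i, |z|^2 = 0.1828
Iter 17: z = -0.3411 + 0.2229i, |z|^2 = 0.1661
Iter 18: z = -0.3413 + 0.2409i, |z|^2 = 0.1745
Iter 19: z = -0.3496 + 0.2285i, |z|^2 = 0.1744
Iter 20: z = -0.3380 + 0.2332i, |z|^2 = 0.1687
Iter 21: z = -0.3481 + 0.2353i, |z|^2 = 0.1766
Iter 22: z = -0.3422 + 0.2292i, |z|^2 = 0.1696
Did not escape in 23 iterations → in set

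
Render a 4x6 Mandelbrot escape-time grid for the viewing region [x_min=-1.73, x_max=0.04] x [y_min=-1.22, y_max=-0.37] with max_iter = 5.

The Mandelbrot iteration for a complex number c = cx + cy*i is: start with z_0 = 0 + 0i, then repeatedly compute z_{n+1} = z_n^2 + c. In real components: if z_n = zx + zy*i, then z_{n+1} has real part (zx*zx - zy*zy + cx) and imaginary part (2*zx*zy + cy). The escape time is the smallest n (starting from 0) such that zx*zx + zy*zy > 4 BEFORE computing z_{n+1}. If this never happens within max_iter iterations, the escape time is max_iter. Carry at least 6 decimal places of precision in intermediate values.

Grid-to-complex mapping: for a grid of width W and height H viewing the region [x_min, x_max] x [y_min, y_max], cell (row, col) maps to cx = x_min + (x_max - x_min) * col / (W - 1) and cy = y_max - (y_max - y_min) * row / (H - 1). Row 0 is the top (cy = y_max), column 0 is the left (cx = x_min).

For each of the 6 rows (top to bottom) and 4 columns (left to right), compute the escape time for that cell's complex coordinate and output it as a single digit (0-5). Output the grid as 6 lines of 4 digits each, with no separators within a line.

Answer: 3555
3555
3355
2345
1344
1233

Derivation:
(row=0, col=0): c = -1.7300 + -0.3700i → escape time 3
(row=0, col=1): c = -1.1400 + -0.3700i → escape time 5
(row=0, col=2): c = -0.5500 + -0.3700i → escape time 5
(row=0, col=3): c = 0.0400 + -0.3700i → escape time 5
(row=1, col=0): c = -1.7300 + -0.5400i → escape time 3
(row=1, col=1): c = -1.1400 + -0.5400i → escape time 5
(row=1, col=2): c = -0.5500 + -0.5400i → escape time 5
(row=1, col=3): c = 0.0400 + -0.5400i → escape time 5
(row=2, col=0): c = -1.7300 + -0.7100i → escape time 3
(row=2, col=1): c = -1.1400 + -0.7100i → escape time 3
(row=2, col=2): c = -0.5500 + -0.7100i → escape time 5
(row=2, col=3): c = 0.0400 + -0.7100i → escape time 5
(row=3, col=0): c = -1.7300 + -0.8800i → escape time 2
(row=3, col=1): c = -1.1400 + -0.8800i → escape time 3
(row=3, col=2): c = -0.5500 + -0.8800i → escape time 4
(row=3, col=3): c = 0.0400 + -0.8800i → escape time 5
(row=4, col=0): c = -1.7300 + -1.0500i → escape time 1
(row=4, col=1): c = -1.1400 + -1.0500i → escape time 3
(row=4, col=2): c = -0.5500 + -1.0500i → escape time 4
(row=4, col=3): c = 0.0400 + -1.0500i → escape time 4
(row=5, col=0): c = -1.7300 + -1.2200i → escape time 1
(row=5, col=1): c = -1.1400 + -1.2200i → escape time 2
(row=5, col=2): c = -0.5500 + -1.2200i → escape time 3
(row=5, col=3): c = 0.0400 + -1.2200i → escape time 3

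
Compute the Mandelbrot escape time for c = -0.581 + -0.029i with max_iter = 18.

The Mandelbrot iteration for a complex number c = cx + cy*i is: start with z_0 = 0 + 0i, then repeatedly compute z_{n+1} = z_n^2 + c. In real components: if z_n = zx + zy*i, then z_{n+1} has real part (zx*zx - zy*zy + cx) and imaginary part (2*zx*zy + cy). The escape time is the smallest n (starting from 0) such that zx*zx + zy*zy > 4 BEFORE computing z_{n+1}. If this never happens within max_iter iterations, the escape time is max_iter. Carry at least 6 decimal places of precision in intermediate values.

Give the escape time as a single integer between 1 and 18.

z_0 = 0 + 0i, c = -0.5810 + -0.0290i
Iter 1: z = -0.5810 + -0.0290i, |z|^2 = 0.3384
Iter 2: z = -0.2443 + 0.0047i, |z|^2 = 0.0597
Iter 3: z = -0.5213 + -0.0313i, |z|^2 = 0.2728
Iter 4: z = -0.3102 + 0.0036i, |z|^2 = 0.0962
Iter 5: z = -0.4848 + -0.0313i, |z|^2 = 0.2360
Iter 6: z = -0.3469 + 0.0013i, |z|^2 = 0.1204
Iter 7: z = -0.4606 + -0.0299i, |z|^2 = 0.2131
Iter 8: z = -0.3697 + -0.0015i, |z|^2 = 0.1367
Iter 9: z = -0.4443 + -0.0279i, |z|^2 = 0.1982
Iter 10: z = -0.3844 + -0.0042i, |z|^2 = 0.1478
Iter 11: z = -0.4333 + -0.0258i, |z|^2 = 0.1884
Iter 12: z = -0.3939 + -0.0067i, |z|^2 = 0.1552
Iter 13: z = -0.4259 + -0.0238i, |z|^2 = 0.1819
Iter 14: z = -0.4002 + -0.0088i, |z|^2 = 0.1602
Iter 15: z = -0.4209 + -0.0220i, |z|^2 = 0.1777
Iter 16: z = -0.4043 + -0.0105i, |z|^2 = 0.1636
Iter 17: z = -0.4176 + -0.0205i, |z|^2 = 0.1748

Answer: 18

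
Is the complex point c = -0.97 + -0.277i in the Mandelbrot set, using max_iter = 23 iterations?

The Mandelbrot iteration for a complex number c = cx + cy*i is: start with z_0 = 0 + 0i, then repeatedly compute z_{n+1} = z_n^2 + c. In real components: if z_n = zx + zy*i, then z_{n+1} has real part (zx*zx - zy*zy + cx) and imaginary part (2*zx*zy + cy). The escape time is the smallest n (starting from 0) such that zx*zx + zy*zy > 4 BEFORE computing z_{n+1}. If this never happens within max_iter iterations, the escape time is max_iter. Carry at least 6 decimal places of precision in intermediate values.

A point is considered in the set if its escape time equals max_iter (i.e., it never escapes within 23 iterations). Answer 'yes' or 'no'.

z_0 = 0 + 0i, c = -0.9700 + -0.2770i
Iter 1: z = -0.9700 + -0.2770i, |z|^2 = 1.0176
Iter 2: z = -0.1058 + 0.2604i, |z|^2 = 0.0790
Iter 3: z = -1.0266 + -0.3321i, |z|^2 = 1.1642
Iter 4: z = -0.0264 + 0.4049i, |z|^2 = 0.1646
Iter 5: z = -1.1332 + -0.2984i, |z|^2 = 1.3733
Iter 6: z = 0.2252 + 0.3993i, |z|^2 = 0.2101
Iter 7: z = -1.0787 + -0.0972i, |z|^2 = 1.1730
Iter 8: z = 0.1841 + -0.0674i, |z|^2 = 0.0384
Iter 9: z = -0.9406 + -0.3018i, |z|^2 = 0.9759
Iter 10: z = -0.1763 + 0.2908i, |z|^2 = 0.1156
Iter 11: z = -1.0235 + -0.3795i, |z|^2 = 1.1915
Iter 12: z = -0.0665 + 0.4999i, |z|^2 = 0.2543
Iter 13: z = -1.2154 + -0.3435i, |z|^2 = 1.5953
Iter 14: z = 0.3893 + 0.5581i, |z|^2 = 0.4630
Iter 15: z = -1.1299 + 0.1575i, |z|^2 = 1.3015
Iter 16: z = 0.2818 + -0.6329i, |z|^2 = 0.4800
Iter 17: z = -1.2912 + -0.6338i, |z|^2 = 2.0688
Iter 18: z = 0.2954 + 1.3596i, |z|^2 = 1.9359
Iter 19: z = -2.7313 + 0.5264i, |z|^2 = 7.7370
Escaped at iteration 19

Answer: no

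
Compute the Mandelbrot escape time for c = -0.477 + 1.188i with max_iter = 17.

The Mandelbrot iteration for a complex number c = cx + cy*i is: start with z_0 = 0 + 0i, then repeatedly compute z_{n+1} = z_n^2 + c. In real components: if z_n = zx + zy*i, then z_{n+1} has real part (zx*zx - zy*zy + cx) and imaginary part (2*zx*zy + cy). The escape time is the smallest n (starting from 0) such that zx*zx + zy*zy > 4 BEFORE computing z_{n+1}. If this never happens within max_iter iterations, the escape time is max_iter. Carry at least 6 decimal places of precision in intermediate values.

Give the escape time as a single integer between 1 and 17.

Answer: 3

Derivation:
z_0 = 0 + 0i, c = -0.4770 + 1.1880i
Iter 1: z = -0.4770 + 1.1880i, |z|^2 = 1.6389
Iter 2: z = -1.6608 + 0.0546i, |z|^2 = 2.7613
Iter 3: z = 2.2783 + 1.0065i, |z|^2 = 6.2037
Escaped at iteration 3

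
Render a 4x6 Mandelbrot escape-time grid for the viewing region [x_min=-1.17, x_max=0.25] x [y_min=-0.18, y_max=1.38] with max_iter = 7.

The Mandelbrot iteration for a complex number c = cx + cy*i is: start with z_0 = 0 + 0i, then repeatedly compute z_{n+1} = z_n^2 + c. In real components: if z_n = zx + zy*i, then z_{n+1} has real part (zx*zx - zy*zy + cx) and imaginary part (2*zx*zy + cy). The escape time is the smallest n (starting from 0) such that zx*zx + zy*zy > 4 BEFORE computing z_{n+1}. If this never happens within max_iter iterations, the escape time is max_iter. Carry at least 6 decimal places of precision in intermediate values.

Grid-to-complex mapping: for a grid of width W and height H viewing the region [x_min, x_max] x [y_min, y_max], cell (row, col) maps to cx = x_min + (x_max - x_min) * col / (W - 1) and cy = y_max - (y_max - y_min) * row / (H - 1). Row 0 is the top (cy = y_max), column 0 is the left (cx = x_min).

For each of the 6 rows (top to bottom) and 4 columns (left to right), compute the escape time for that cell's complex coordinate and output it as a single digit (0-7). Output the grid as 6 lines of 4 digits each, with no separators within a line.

(row=0, col=0): c = -1.1700 + 1.3800i → escape time 2
(row=0, col=1): c = -0.6967 + 1.3800i → escape time 2
(row=0, col=2): c = -0.2233 + 1.3800i → escape time 2
(row=0, col=3): c = 0.2500 + 1.3800i → escape time 2
(row=1, col=0): c = -1.1700 + 1.0680i → escape time 3
(row=1, col=1): c = -0.6967 + 1.0680i → escape time 3
(row=1, col=2): c = -0.2233 + 1.0680i → escape time 6
(row=1, col=3): c = 0.2500 + 1.0680i → escape time 3
(row=2, col=0): c = -1.1700 + 0.7560i → escape time 3
(row=2, col=1): c = -0.6967 + 0.7560i → escape time 4
(row=2, col=2): c = -0.2233 + 0.7560i → escape time 7
(row=2, col=3): c = 0.2500 + 0.7560i → escape time 5
(row=3, col=0): c = -1.1700 + 0.4440i → escape time 6
(row=3, col=1): c = -0.6967 + 0.4440i → escape time 7
(row=3, col=2): c = -0.2233 + 0.4440i → escape time 7
(row=3, col=3): c = 0.2500 + 0.4440i → escape time 7
(row=4, col=0): c = -1.1700 + 0.1320i → escape time 7
(row=4, col=1): c = -0.6967 + 0.1320i → escape time 7
(row=4, col=2): c = -0.2233 + 0.1320i → escape time 7
(row=4, col=3): c = 0.2500 + 0.1320i → escape time 7
(row=5, col=0): c = -1.1700 + -0.1800i → escape time 7
(row=5, col=1): c = -0.6967 + -0.1800i → escape time 7
(row=5, col=2): c = -0.2233 + -0.1800i → escape time 7
(row=5, col=3): c = 0.2500 + -0.1800i → escape time 7

Answer: 2222
3363
3475
6777
7777
7777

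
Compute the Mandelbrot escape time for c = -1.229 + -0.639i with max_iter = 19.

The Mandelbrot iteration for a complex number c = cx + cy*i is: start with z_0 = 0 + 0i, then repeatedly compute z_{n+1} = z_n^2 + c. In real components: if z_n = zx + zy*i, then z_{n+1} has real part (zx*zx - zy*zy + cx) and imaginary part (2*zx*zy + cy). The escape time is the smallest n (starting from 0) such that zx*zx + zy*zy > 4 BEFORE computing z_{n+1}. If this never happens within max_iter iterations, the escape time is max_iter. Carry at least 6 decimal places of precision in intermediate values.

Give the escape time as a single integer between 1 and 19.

Answer: 3

Derivation:
z_0 = 0 + 0i, c = -1.2290 + -0.6390i
Iter 1: z = -1.2290 + -0.6390i, |z|^2 = 1.9188
Iter 2: z = -0.1269 + 0.9317i, |z|^2 = 0.8841
Iter 3: z = -2.0809 + -0.8754i, |z|^2 = 5.0965
Escaped at iteration 3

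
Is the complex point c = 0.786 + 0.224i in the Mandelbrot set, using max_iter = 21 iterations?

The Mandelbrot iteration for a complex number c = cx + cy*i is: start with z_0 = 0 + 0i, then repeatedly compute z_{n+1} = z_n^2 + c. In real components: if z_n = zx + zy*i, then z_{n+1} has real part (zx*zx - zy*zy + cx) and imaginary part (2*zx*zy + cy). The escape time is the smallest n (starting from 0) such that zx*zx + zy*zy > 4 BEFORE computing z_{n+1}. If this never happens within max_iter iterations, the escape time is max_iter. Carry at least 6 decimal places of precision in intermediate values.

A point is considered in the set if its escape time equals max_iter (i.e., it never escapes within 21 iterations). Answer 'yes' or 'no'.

Answer: no

Derivation:
z_0 = 0 + 0i, c = 0.7860 + 0.2240i
Iter 1: z = 0.7860 + 0.2240i, |z|^2 = 0.6680
Iter 2: z = 1.3536 + 0.5761i, |z|^2 = 2.1642
Iter 3: z = 2.2864 + 1.7837i, |z|^2 = 8.4091
Escaped at iteration 3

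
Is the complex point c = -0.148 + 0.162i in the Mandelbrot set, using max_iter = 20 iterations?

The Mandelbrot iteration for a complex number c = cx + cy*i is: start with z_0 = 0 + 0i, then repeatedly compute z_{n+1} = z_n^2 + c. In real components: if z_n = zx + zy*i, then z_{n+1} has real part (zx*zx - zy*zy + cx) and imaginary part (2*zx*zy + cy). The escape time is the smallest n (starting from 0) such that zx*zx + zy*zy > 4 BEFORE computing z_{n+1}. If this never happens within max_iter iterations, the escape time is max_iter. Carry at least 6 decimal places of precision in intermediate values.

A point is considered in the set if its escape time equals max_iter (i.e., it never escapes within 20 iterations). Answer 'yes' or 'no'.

z_0 = 0 + 0i, c = -0.1480 + 0.1620i
Iter 1: z = -0.1480 + 0.1620i, |z|^2 = 0.0481
Iter 2: z = -0.1523 + 0.1140i, |z|^2 = 0.0362
Iter 3: z = -0.1378 + 0.1273i, |z|^2 = 0.0352
Iter 4: z = -0.1452 + 0.1269i, |z|^2 = 0.0372
Iter 5: z = -0.1430 + 0.1251i, |z|^2 = 0.0361
Iter 6: z = -0.1432 + 0.1262i, |z|^2 = 0.0364
Iter 7: z = -0.1434 + 0.1259i, |z|^2 = 0.0364
Iter 8: z = -0.1433 + 0.1259i, |z|^2 = 0.0364
Iter 9: z = -0.1433 + 0.1259i, |z|^2 = 0.0364
Iter 10: z = -0.1433 + 0.1259i, |z|^2 = 0.0364
Iter 11: z = -0.1433 + 0.1259i, |z|^2 = 0.0364
Iter 12: z = -0.1433 + 0.1259i, |z|^2 = 0.0364
Iter 13: z = -0.1433 + 0.1259i, |z|^2 = 0.0364
Iter 14: z = -0.1433 + 0.1259i, |z|^2 = 0.0364
Iter 15: z = -0.1433 + 0.1259i, |z|^2 = 0.0364
Iter 16: z = -0.1433 + 0.1259i, |z|^2 = 0.0364
Iter 17: z = -0.1433 + 0.1259i, |z|^2 = 0.0364
Iter 18: z = -0.1433 + 0.1259i, |z|^2 = 0.0364
Iter 19: z = -0.1433 + 0.1259i, |z|^2 = 0.0364
Did not escape in 20 iterations → in set

Answer: yes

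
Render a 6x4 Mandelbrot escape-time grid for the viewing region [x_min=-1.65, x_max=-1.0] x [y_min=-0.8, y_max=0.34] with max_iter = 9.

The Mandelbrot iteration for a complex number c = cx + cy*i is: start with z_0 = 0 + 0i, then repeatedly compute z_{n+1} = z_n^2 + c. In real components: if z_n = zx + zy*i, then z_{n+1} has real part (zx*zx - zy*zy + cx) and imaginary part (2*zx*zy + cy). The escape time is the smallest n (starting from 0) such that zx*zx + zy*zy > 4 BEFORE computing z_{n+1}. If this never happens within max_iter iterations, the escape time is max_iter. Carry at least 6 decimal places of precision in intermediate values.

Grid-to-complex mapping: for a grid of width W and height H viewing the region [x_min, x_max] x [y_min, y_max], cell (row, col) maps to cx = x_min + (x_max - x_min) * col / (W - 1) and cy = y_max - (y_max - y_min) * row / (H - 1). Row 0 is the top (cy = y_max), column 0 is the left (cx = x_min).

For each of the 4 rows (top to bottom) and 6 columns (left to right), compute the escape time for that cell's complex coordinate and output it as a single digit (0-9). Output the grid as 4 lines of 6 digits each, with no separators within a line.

(row=0, col=0): c = -1.6500 + 0.3400i → escape time 4
(row=0, col=1): c = -1.5200 + 0.3400i → escape time 4
(row=0, col=2): c = -1.3900 + 0.3400i → escape time 5
(row=0, col=3): c = -1.2600 + 0.3400i → escape time 9
(row=0, col=4): c = -1.1300 + 0.3400i → escape time 9
(row=0, col=5): c = -1.0000 + 0.3400i → escape time 9
(row=1, col=0): c = -1.6500 + -0.0400i → escape time 8
(row=1, col=1): c = -1.5200 + -0.0400i → escape time 9
(row=1, col=2): c = -1.3900 + -0.0400i → escape time 9
(row=1, col=3): c = -1.2600 + -0.0400i → escape time 9
(row=1, col=4): c = -1.1300 + -0.0400i → escape time 9
(row=1, col=5): c = -1.0000 + -0.0400i → escape time 9
(row=2, col=0): c = -1.6500 + -0.4200i → escape time 3
(row=2, col=1): c = -1.5200 + -0.4200i → escape time 4
(row=2, col=2): c = -1.3900 + -0.4200i → escape time 4
(row=2, col=3): c = -1.2600 + -0.4200i → escape time 9
(row=2, col=4): c = -1.1300 + -0.4200i → escape time 6
(row=2, col=5): c = -1.0000 + -0.4200i → escape time 6
(row=3, col=0): c = -1.6500 + -0.8000i → escape time 3
(row=3, col=1): c = -1.5200 + -0.8000i → escape time 3
(row=3, col=2): c = -1.3900 + -0.8000i → escape time 3
(row=3, col=3): c = -1.2600 + -0.8000i → escape time 3
(row=3, col=4): c = -1.1300 + -0.8000i → escape time 3
(row=3, col=5): c = -1.0000 + -0.8000i → escape time 3

Answer: 445999
899999
344966
333333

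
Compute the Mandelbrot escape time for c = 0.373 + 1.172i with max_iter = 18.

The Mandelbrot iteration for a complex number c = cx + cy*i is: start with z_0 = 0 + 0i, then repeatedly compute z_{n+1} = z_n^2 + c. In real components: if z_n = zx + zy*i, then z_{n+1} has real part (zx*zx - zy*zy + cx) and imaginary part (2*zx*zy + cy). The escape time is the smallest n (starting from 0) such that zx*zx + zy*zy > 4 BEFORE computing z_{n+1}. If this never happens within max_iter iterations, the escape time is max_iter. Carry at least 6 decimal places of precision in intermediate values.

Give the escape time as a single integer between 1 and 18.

Answer: 2

Derivation:
z_0 = 0 + 0i, c = 0.3730 + 1.1720i
Iter 1: z = 0.3730 + 1.1720i, |z|^2 = 1.5127
Iter 2: z = -0.8615 + 2.0463i, |z|^2 = 4.9295
Escaped at iteration 2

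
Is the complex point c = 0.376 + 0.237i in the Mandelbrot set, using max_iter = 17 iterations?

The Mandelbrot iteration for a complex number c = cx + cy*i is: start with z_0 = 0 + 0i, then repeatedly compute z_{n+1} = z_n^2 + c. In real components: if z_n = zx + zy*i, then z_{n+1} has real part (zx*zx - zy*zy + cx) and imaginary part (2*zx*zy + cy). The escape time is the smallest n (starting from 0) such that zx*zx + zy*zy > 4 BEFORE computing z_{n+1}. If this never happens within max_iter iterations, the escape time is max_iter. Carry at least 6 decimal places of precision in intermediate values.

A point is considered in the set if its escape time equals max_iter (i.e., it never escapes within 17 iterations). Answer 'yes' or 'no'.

Answer: yes

Derivation:
z_0 = 0 + 0i, c = 0.3760 + 0.2370i
Iter 1: z = 0.3760 + 0.2370i, |z|^2 = 0.1975
Iter 2: z = 0.4612 + 0.4152i, |z|^2 = 0.3851
Iter 3: z = 0.4163 + 0.6200i, |z|^2 = 0.5577
Iter 4: z = 0.1649 + 0.7532i, |z|^2 = 0.5945
Iter 5: z = -0.1641 + 0.4854i, |z|^2 = 0.2626
Iter 6: z = 0.1673 + 0.0776i, |z|^2 = 0.0340
Iter 7: z = 0.3980 + 0.2630i, |z|^2 = 0.2275
Iter 8: z = 0.4652 + 0.4463i, |z|^2 = 0.4156
Iter 9: z = 0.3932 + 0.6523i, |z|^2 = 0.5801
Iter 10: z = 0.1052 + 0.7500i, |z|^2 = 0.5735
Iter 11: z = -0.1754 + 0.3948i, |z|^2 = 0.1866
Iter 12: z = 0.2509 + 0.0985i, |z|^2 = 0.0727
Iter 13: z = 0.4293 + 0.2864i, |z|^2 = 0.2663
Iter 14: z = 0.4782 + 0.4829i, |z|^2 = 0.4619
Iter 15: z = 0.3715 + 0.6989i, |z|^2 = 0.6264
Iter 16: z = 0.0256 + 0.7563i, |z|^2 = 0.5726
Did not escape in 17 iterations → in set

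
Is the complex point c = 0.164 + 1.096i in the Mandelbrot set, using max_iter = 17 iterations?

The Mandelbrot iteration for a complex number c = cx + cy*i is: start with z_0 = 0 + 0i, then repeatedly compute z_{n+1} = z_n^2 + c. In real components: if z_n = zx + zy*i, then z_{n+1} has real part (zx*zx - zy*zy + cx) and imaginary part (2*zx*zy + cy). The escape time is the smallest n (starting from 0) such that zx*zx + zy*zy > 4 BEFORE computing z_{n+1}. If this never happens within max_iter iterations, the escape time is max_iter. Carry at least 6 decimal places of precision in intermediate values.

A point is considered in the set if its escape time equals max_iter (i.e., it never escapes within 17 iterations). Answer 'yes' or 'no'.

z_0 = 0 + 0i, c = 0.1640 + 1.0960i
Iter 1: z = 0.1640 + 1.0960i, |z|^2 = 1.2281
Iter 2: z = -1.0103 + 1.4555i, |z|^2 = 3.1392
Iter 3: z = -0.9337 + -1.8450i, |z|^2 = 4.2759
Escaped at iteration 3

Answer: no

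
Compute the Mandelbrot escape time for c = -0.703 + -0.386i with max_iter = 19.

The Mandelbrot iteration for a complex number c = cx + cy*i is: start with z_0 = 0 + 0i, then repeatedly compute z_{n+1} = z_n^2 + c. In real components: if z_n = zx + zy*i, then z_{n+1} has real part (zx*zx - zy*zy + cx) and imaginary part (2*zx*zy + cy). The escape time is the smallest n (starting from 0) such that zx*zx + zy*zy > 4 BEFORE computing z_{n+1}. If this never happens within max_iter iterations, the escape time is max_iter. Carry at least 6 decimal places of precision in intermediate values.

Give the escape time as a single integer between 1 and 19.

z_0 = 0 + 0i, c = -0.7030 + -0.3860i
Iter 1: z = -0.7030 + -0.3860i, |z|^2 = 0.6432
Iter 2: z = -0.3578 + 0.1567i, |z|^2 = 0.1526
Iter 3: z = -0.5995 + -0.4981i, |z|^2 = 0.6076
Iter 4: z = -0.5917 + 0.2113i, |z|^2 = 0.3947
Iter 5: z = -0.3976 + -0.6361i, |z|^2 = 0.5626
Iter 6: z = -0.9495 + 0.1198i, |z|^2 = 0.9159
Iter 7: z = 0.1843 + -0.6134i, |z|^2 = 0.4102
Iter 8: z = -1.0453 + -0.6121i, |z|^2 = 1.4674
Iter 9: z = 0.0151 + 0.8936i, |z|^2 = 0.7988
Iter 10: z = -1.5013 + -0.3590i, |z|^2 = 2.3829
Iter 11: z = 1.4222 + 0.6920i, |z|^2 = 2.5014
Iter 12: z = 0.8406 + 1.5823i, |z|^2 = 3.2102
Iter 13: z = -2.4999 + 2.2742i, |z|^2 = 11.4216
Escaped at iteration 13

Answer: 13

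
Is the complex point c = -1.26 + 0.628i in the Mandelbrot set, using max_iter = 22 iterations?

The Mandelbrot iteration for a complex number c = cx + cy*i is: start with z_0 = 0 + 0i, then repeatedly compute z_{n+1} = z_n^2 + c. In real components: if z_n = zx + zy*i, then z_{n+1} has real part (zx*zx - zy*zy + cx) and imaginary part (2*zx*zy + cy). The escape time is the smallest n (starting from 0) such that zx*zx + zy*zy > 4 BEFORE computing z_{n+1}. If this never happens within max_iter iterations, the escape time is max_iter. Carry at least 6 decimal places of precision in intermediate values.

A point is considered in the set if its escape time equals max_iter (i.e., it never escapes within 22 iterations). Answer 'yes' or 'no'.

Answer: no

Derivation:
z_0 = 0 + 0i, c = -1.2600 + 0.6280i
Iter 1: z = -1.2600 + 0.6280i, |z|^2 = 1.9820
Iter 2: z = -0.0668 + -0.9546i, |z|^2 = 0.9156
Iter 3: z = -2.1667 + 0.7555i, |z|^2 = 5.2655
Escaped at iteration 3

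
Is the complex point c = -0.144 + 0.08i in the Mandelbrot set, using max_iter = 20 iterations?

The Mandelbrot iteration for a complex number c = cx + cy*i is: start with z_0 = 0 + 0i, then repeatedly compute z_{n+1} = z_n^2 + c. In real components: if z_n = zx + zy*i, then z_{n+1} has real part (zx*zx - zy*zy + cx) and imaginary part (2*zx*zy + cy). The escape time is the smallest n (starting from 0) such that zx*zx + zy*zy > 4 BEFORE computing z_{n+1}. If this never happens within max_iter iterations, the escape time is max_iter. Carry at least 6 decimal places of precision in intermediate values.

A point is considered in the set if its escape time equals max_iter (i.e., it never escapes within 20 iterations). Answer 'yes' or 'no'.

z_0 = 0 + 0i, c = -0.1440 + 0.0800i
Iter 1: z = -0.1440 + 0.0800i, |z|^2 = 0.0271
Iter 2: z = -0.1297 + 0.0570i, |z|^2 = 0.0201
Iter 3: z = -0.1304 + 0.0652i, |z|^2 = 0.0213
Iter 4: z = -0.1312 + 0.0630i, |z|^2 = 0.0212
Iter 5: z = -0.1307 + 0.0635i, |z|^2 = 0.0211
Iter 6: z = -0.1309 + 0.0634i, |z|^2 = 0.0212
Iter 7: z = -0.1309 + 0.0634i, |z|^2 = 0.0211
Iter 8: z = -0.1309 + 0.0634i, |z|^2 = 0.0212
Iter 9: z = -0.1309 + 0.0634i, |z|^2 = 0.0212
Iter 10: z = -0.1309 + 0.0634i, |z|^2 = 0.0212
Iter 11: z = -0.1309 + 0.0634i, |z|^2 = 0.0212
Iter 12: z = -0.1309 + 0.0634i, |z|^2 = 0.0212
Iter 13: z = -0.1309 + 0.0634i, |z|^2 = 0.0212
Iter 14: z = -0.1309 + 0.0634i, |z|^2 = 0.0212
Iter 15: z = -0.1309 + 0.0634i, |z|^2 = 0.0212
Iter 16: z = -0.1309 + 0.0634i, |z|^2 = 0.0212
Iter 17: z = -0.1309 + 0.0634i, |z|^2 = 0.0212
Iter 18: z = -0.1309 + 0.0634i, |z|^2 = 0.0212
Iter 19: z = -0.1309 + 0.0634i, |z|^2 = 0.0212
Did not escape in 20 iterations → in set

Answer: yes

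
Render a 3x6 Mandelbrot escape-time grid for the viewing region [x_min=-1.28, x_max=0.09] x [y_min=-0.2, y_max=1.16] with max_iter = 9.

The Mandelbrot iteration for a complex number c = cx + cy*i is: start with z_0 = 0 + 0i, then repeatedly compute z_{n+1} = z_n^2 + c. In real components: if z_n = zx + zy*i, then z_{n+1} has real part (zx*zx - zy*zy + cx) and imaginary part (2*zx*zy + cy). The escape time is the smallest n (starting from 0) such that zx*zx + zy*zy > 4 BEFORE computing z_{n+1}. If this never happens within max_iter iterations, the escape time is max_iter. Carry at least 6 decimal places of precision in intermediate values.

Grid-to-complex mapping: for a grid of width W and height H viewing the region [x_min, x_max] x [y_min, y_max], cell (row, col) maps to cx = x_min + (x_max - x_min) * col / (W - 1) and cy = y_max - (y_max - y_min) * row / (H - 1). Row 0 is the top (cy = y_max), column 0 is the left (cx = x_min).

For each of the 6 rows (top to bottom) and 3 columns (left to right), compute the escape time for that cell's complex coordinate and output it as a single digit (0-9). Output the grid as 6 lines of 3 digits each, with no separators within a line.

(row=0, col=0): c = -1.2800 + 1.1600i → escape time 2
(row=0, col=1): c = -0.5950 + 1.1600i → escape time 3
(row=0, col=2): c = 0.0900 + 1.1600i → escape time 3
(row=1, col=0): c = -1.2800 + 0.8880i → escape time 3
(row=1, col=1): c = -0.5950 + 0.8880i → escape time 4
(row=1, col=2): c = 0.0900 + 0.8880i → escape time 5
(row=2, col=0): c = -1.2800 + 0.6160i → escape time 3
(row=2, col=1): c = -0.5950 + 0.6160i → escape time 9
(row=2, col=2): c = 0.0900 + 0.6160i → escape time 9
(row=3, col=0): c = -1.2800 + 0.3440i → escape time 9
(row=3, col=1): c = -0.5950 + 0.3440i → escape time 9
(row=3, col=2): c = 0.0900 + 0.3440i → escape time 9
(row=4, col=0): c = -1.2800 + 0.0720i → escape time 9
(row=4, col=1): c = -0.5950 + 0.0720i → escape time 9
(row=4, col=2): c = 0.0900 + 0.0720i → escape time 9
(row=5, col=0): c = -1.2800 + -0.2000i → escape time 9
(row=5, col=1): c = -0.5950 + -0.2000i → escape time 9
(row=5, col=2): c = 0.0900 + -0.2000i → escape time 9

Answer: 233
345
399
999
999
999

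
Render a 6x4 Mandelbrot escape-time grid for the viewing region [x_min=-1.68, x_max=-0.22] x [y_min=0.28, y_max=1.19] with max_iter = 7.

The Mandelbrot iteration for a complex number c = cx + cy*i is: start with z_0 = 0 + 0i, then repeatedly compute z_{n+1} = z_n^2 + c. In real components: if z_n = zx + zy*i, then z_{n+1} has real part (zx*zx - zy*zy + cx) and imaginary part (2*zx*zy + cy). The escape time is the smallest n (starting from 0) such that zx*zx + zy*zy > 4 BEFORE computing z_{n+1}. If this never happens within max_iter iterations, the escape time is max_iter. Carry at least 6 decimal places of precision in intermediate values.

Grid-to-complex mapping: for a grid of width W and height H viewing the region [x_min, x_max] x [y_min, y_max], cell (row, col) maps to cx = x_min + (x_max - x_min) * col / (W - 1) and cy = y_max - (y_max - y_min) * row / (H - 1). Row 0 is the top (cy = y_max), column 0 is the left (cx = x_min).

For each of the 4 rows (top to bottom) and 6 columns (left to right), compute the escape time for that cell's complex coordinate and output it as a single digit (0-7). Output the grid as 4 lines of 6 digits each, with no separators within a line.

Answer: 123333
233447
334577
457777

Derivation:
(row=0, col=0): c = -1.6800 + 1.1900i → escape time 1
(row=0, col=1): c = -1.3880 + 1.1900i → escape time 2
(row=0, col=2): c = -1.0960 + 1.1900i → escape time 3
(row=0, col=3): c = -0.8040 + 1.1900i → escape time 3
(row=0, col=4): c = -0.5120 + 1.1900i → escape time 3
(row=0, col=5): c = -0.2200 + 1.1900i → escape time 3
(row=1, col=0): c = -1.6800 + 0.8867i → escape time 2
(row=1, col=1): c = -1.3880 + 0.8867i → escape time 3
(row=1, col=2): c = -1.0960 + 0.8867i → escape time 3
(row=1, col=3): c = -0.8040 + 0.8867i → escape time 4
(row=1, col=4): c = -0.5120 + 0.8867i → escape time 4
(row=1, col=5): c = -0.2200 + 0.8867i → escape time 7
(row=2, col=0): c = -1.6800 + 0.5833i → escape time 3
(row=2, col=1): c = -1.3880 + 0.5833i → escape time 3
(row=2, col=2): c = -1.0960 + 0.5833i → escape time 4
(row=2, col=3): c = -0.8040 + 0.5833i → escape time 5
(row=2, col=4): c = -0.5120 + 0.5833i → escape time 7
(row=2, col=5): c = -0.2200 + 0.5833i → escape time 7
(row=3, col=0): c = -1.6800 + 0.2800i → escape time 4
(row=3, col=1): c = -1.3880 + 0.2800i → escape time 5
(row=3, col=2): c = -1.0960 + 0.2800i → escape time 7
(row=3, col=3): c = -0.8040 + 0.2800i → escape time 7
(row=3, col=4): c = -0.5120 + 0.2800i → escape time 7
(row=3, col=5): c = -0.2200 + 0.2800i → escape time 7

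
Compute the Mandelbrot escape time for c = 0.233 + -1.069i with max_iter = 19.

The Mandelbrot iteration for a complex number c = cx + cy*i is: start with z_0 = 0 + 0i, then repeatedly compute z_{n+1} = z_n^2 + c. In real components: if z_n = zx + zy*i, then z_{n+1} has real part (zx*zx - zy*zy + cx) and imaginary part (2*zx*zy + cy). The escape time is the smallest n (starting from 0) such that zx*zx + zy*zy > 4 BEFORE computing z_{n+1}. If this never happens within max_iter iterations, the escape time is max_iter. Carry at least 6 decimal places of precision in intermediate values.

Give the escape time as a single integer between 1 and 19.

z_0 = 0 + 0i, c = 0.2330 + -1.0690i
Iter 1: z = 0.2330 + -1.0690i, |z|^2 = 1.1970
Iter 2: z = -0.8555 + -1.5672i, |z|^2 = 3.1878
Iter 3: z = -1.4911 + 1.6123i, |z|^2 = 4.8230
Escaped at iteration 3

Answer: 3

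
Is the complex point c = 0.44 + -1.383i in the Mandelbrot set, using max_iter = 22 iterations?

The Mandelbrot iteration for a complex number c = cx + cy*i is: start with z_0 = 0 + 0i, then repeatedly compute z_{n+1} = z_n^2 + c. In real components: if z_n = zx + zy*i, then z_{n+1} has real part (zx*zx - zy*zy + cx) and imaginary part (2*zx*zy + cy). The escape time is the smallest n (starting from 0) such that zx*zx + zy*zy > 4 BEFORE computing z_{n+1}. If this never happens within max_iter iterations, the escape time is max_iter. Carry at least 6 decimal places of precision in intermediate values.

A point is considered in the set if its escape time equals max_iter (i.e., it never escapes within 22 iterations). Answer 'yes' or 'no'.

z_0 = 0 + 0i, c = 0.4400 + -1.3830i
Iter 1: z = 0.4400 + -1.3830i, |z|^2 = 2.1063
Iter 2: z = -1.2791 + -2.6000i, |z|^2 = 8.3963
Escaped at iteration 2

Answer: no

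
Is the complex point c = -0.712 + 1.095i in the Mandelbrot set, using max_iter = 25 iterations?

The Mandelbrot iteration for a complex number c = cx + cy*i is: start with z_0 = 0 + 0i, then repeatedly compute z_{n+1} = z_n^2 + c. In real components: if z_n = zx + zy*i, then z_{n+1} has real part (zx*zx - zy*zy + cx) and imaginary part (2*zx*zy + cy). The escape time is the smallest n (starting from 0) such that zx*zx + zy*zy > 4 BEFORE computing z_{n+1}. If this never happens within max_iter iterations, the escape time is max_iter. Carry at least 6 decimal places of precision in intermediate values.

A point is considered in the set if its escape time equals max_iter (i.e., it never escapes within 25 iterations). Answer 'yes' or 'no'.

z_0 = 0 + 0i, c = -0.7120 + 1.0950i
Iter 1: z = -0.7120 + 1.0950i, |z|^2 = 1.7060
Iter 2: z = -1.4041 + -0.4643i, |z|^2 = 2.1870
Iter 3: z = 1.0439 + 2.3988i, |z|^2 = 6.8438
Escaped at iteration 3

Answer: no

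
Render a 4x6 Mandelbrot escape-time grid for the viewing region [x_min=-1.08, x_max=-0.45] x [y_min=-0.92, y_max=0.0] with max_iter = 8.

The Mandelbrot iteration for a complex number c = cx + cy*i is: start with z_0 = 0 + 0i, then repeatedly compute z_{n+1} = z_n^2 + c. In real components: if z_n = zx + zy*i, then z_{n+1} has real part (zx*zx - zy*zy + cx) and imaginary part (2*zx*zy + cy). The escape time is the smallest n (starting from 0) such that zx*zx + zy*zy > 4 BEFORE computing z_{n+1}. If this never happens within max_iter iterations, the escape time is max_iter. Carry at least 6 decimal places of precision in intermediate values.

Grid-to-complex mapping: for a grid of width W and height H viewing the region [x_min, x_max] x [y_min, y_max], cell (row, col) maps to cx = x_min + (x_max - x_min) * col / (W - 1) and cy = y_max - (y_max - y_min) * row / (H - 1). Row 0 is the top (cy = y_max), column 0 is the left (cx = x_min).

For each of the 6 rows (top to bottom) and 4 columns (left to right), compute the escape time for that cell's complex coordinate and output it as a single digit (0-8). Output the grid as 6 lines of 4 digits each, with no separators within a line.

Answer: 8888
8888
8788
5588
3457
3344

Derivation:
(row=0, col=0): c = -1.0800 + 0.0000i → escape time 8
(row=0, col=1): c = -0.8700 + 0.0000i → escape time 8
(row=0, col=2): c = -0.6600 + 0.0000i → escape time 8
(row=0, col=3): c = -0.4500 + 0.0000i → escape time 8
(row=1, col=0): c = -1.0800 + -0.1840i → escape time 8
(row=1, col=1): c = -0.8700 + -0.1840i → escape time 8
(row=1, col=2): c = -0.6600 + -0.1840i → escape time 8
(row=1, col=3): c = -0.4500 + -0.1840i → escape time 8
(row=2, col=0): c = -1.0800 + -0.3680i → escape time 8
(row=2, col=1): c = -0.8700 + -0.3680i → escape time 7
(row=2, col=2): c = -0.6600 + -0.3680i → escape time 8
(row=2, col=3): c = -0.4500 + -0.3680i → escape time 8
(row=3, col=0): c = -1.0800 + -0.5520i → escape time 5
(row=3, col=1): c = -0.8700 + -0.5520i → escape time 5
(row=3, col=2): c = -0.6600 + -0.5520i → escape time 8
(row=3, col=3): c = -0.4500 + -0.5520i → escape time 8
(row=4, col=0): c = -1.0800 + -0.7360i → escape time 3
(row=4, col=1): c = -0.8700 + -0.7360i → escape time 4
(row=4, col=2): c = -0.6600 + -0.7360i → escape time 5
(row=4, col=3): c = -0.4500 + -0.7360i → escape time 7
(row=5, col=0): c = -1.0800 + -0.9200i → escape time 3
(row=5, col=1): c = -0.8700 + -0.9200i → escape time 3
(row=5, col=2): c = -0.6600 + -0.9200i → escape time 4
(row=5, col=3): c = -0.4500 + -0.9200i → escape time 4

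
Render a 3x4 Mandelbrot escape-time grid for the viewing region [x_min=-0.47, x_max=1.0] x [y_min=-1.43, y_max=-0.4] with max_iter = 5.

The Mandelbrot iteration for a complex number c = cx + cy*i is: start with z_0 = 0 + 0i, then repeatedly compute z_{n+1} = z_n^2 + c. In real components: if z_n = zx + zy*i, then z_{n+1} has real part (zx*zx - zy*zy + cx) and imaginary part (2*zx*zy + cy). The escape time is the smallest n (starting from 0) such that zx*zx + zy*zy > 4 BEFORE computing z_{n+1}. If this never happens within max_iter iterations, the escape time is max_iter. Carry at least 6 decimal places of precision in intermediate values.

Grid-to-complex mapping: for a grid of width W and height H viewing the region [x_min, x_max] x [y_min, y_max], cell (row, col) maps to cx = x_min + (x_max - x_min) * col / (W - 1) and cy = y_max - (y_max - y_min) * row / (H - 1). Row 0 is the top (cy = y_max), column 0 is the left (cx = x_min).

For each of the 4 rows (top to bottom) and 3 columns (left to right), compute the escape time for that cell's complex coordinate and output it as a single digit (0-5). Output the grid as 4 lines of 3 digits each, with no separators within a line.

(row=0, col=0): c = -0.4700 + -0.4000i → escape time 5
(row=0, col=1): c = 0.2650 + -0.4000i → escape time 5
(row=0, col=2): c = 1.0000 + -0.4000i → escape time 2
(row=1, col=0): c = -0.4700 + -0.7433i → escape time 5
(row=1, col=1): c = 0.2650 + -0.7433i → escape time 5
(row=1, col=2): c = 1.0000 + -0.7433i → escape time 2
(row=2, col=0): c = -0.4700 + -1.0867i → escape time 4
(row=2, col=1): c = 0.2650 + -1.0867i → escape time 3
(row=2, col=2): c = 1.0000 + -1.0867i → escape time 2
(row=3, col=0): c = -0.4700 + -1.4300i → escape time 2
(row=3, col=1): c = 0.2650 + -1.4300i → escape time 2
(row=3, col=2): c = 1.0000 + -1.4300i → escape time 2

Answer: 552
552
432
222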